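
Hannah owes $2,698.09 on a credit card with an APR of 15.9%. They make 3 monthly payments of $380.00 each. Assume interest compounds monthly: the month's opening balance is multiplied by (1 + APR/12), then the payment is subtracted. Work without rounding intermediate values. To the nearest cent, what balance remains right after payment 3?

$1,651.59

Monthly rate r = 15.9%/12 = 1.325% = 0.01325.
Each month: B ← B·(1+r) − $380.00.
Month 1: interest $35.75; balance after payment $2,353.84.
Month 2: interest $31.19; balance after payment $2,005.03.
Month 3: interest $26.57; balance after payment $1,651.59.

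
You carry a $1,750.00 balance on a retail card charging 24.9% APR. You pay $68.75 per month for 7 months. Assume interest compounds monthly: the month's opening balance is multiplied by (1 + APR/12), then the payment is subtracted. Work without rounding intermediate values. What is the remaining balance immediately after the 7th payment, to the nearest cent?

$1,508.30

Monthly rate r = 24.9%/12 = 2.075% = 0.02075.
Each month: B ← B·(1+r) − $68.75.
Month 1: interest $36.31; balance after payment $1,717.56.
Month 2: interest $35.64; balance after payment $1,684.45.
Month 3: interest $34.95; balance after payment $1,650.65.
Month 4: interest $34.25; balance after payment $1,616.16.
Month 5: interest $33.54; balance after payment $1,580.94.
Month 6: interest $32.80; balance after payment $1,545.00.
Month 7: interest $32.06; balance after payment $1,508.30.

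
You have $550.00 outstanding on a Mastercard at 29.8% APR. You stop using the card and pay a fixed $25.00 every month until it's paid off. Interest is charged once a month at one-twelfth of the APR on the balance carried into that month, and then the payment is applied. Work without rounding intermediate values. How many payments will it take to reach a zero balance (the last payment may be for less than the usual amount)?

Monthly rate r = 29.8%/12 = 2.48333% = 0.0248333.
Recurrence: B ← B·(1+r) − $25.00.
Month 1: interest $13.66; balance after payment $538.66.
Month 2: interest $13.38; balance after payment $527.04.
Closed form: n = −ln(1 − rB₀/P)/ln(1+r) = −ln(0.45367)/ln(1.02483) ≈ 32.221, so the balance reaches zero during payment 33.

33 payments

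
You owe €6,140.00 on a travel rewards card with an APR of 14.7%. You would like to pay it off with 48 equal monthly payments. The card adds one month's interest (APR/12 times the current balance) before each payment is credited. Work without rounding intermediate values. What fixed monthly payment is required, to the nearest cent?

€169.95

Monthly rate r = 14.7%/12 = 1.225% = 0.01225.
Level-payment amortization: P = B₀·r / (1 − (1+r)^(−n)) = 6140.00·0.01225 / (1 − 1.01225^(−48)).
Denominator 1 − (1+r)^(−48) = 0.442575184.
P = 75.215 / 0.442575184 ≈ 169.95.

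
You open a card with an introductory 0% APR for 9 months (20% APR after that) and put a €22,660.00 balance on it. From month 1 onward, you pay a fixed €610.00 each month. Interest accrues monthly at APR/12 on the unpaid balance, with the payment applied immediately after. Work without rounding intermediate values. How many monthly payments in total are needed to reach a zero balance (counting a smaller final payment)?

Promo months 1–9 at r₀ = 0%/12 = 0; months 10+ at r₁ = 20%/12 = 0.0166667.
After month 9 (no interest yet): B = €22,660.00 − 9·€610.00 = €17,170.00.
Then at r₁ with €610.00/mo: n₂ = −ln(1 − r₁·B/P)/ln(1+r₁) ≈ 38.31 → 39 more payments.

48 months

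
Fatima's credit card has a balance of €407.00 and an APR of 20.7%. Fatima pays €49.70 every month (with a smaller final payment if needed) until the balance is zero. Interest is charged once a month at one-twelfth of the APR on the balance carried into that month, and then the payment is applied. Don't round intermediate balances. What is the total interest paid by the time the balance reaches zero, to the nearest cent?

Monthly rate r = 20.7%/12 = 1.725% = 0.01725.
Payoff takes n = ⌈−ln(1 − rB₀/P)/ln(1+r)⌉ = ⌈8.904⌉ = 9 payments; the last is €44.99.
Total paid = 8·€49.70 + €44.99 = €442.59.
Total interest = total paid − principal = €442.59 − €407.00 = €35.59.

€35.59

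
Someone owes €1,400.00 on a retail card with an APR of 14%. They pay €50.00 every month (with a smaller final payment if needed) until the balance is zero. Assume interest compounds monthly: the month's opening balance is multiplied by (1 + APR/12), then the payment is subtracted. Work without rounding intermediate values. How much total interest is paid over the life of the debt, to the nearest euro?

€305

Monthly rate r = 14%/12 = 1.16667% = 0.0116667.
Payoff takes n = ⌈−ln(1 − rB₀/P)/ln(1+r)⌉ = ⌈34.099⌉ = 35 payments; the last is €4.96.
Total paid = 34·€50.00 + €4.96 = €1,704.96.
Total interest = total paid − principal = €1,704.96 − €1,400.00 = €304.96.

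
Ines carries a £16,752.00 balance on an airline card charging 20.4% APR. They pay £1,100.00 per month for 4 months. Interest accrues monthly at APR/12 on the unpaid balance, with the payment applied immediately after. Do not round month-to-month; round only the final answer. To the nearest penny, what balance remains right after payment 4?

£13,407.04

Monthly rate r = 20.4%/12 = 1.7% = 0.017.
Each month: B ← B·(1+r) − £1,100.00.
Month 1: interest £284.78; balance after payment £15,936.78.
Month 2: interest £270.93; balance after payment £15,107.71.
Month 3: interest £256.83; balance after payment £14,264.54.
Month 4: interest £242.50; balance after payment £13,407.04.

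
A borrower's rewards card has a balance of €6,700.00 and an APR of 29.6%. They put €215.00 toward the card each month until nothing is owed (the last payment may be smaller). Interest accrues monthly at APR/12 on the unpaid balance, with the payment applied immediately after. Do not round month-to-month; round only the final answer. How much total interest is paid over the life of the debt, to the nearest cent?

€6,217.14

Monthly rate r = 29.6%/12 = 2.46667% = 0.0246667.
Payoff takes n = ⌈−ln(1 − rB₀/P)/ln(1+r)⌉ = ⌈60.079⌉ = 61 payments; the last is €17.14.
Total paid = 60·€215.00 + €17.14 = €12,917.14.
Total interest = total paid − principal = €12,917.14 − €6,700.00 = €6,217.14.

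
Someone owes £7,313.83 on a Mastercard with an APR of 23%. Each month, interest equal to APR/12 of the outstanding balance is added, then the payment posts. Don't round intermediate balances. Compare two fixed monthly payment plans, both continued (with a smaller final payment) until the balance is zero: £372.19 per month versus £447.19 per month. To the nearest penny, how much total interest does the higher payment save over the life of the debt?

£406.13

Monthly rate r = 23%/12 = 1.91667% = 0.0191667.
At £372.19/mo: n = ⌈−ln(1 − rB₀/P)/ln(1+r)⌉ = 25 payments (last £333.29); total interest = total paid − £7,313.83 = £1,952.02.
At £447.19/mo: 20 payments (last £363.11); total interest £1,545.89.
Interest saved = £1,952.02 − £1,545.89 = £406.13.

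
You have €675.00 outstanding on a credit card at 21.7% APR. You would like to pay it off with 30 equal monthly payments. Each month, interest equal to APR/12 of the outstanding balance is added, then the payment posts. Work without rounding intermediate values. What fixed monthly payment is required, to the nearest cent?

Monthly rate r = 21.7%/12 = 1.80833% = 0.0180833.
Level-payment amortization: P = B₀·r / (1 − (1+r)^(−n)) = 675.00·0.0180833 / (1 − 1.01808^(−30)).
Denominator 1 − (1+r)^(−30) = 0.415882571.
P = 12.2063 / 0.415882571 ≈ 29.35.

€29.35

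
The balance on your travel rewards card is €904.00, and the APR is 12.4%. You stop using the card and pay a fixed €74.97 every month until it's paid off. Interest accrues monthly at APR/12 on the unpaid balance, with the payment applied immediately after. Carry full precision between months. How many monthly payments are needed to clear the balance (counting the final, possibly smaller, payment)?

13 payments

Monthly rate r = 12.4%/12 = 1.03333% = 0.0103333.
Recurrence: B ← B·(1+r) − €74.97.
Month 1: interest €9.34; balance after payment €838.37.
Month 2: interest €8.66; balance after payment €772.06.
Closed form: n = −ln(1 − rB₀/P)/ln(1+r) = −ln(0.8754)/ln(1.01033) ≈ 12.945, so the balance reaches zero during payment 13.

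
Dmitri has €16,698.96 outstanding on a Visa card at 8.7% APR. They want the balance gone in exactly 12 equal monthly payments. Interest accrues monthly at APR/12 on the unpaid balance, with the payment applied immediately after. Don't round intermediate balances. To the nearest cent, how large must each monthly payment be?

Monthly rate r = 8.7%/12 = 0.725% = 0.00725.
Level-payment amortization: P = B₀·r / (1 − (1+r)^(−n)) = 16698.96·0.00725 / (1 − 1.00725^(−12)).
Denominator 1 − (1+r)^(−12) = 0.0830351519.
P = 121.067 / 0.0830351519 ≈ 1458.03.

€1,458.03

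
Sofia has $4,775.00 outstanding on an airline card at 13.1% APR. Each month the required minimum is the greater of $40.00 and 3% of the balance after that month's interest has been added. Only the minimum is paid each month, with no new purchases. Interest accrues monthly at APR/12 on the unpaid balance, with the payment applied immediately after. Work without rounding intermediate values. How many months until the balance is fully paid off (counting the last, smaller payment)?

107 months

Monthly rate r = 13.1%/12 = 1.09167% = 0.0109167.
While 3% of the post-interest balance exceeds $40.00, each month B ← (B·(1+r))·(1 − 0.03), i.e. B shrinks by the factor (1+r)·0.97 = 0.98059.
This holds for months 1–66. Entering month 67 the balance is $1,309.55; 3% of the post-interest balance is now below $40.00, so the flat $40.00 minimum applies from here.
From month 67 a fixed $40.00 at rate r clears $1,309.55 in 41 more payments. Total: 66 + 41 = 107 months.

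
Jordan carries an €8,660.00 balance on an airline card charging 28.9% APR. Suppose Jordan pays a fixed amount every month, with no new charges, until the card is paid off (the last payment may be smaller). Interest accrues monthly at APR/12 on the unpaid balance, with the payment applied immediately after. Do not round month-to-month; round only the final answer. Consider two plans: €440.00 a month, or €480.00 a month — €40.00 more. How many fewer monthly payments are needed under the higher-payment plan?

Monthly rate r = 28.9%/12 = 2.40833% = 0.0240833.
At €440.00/mo: n = ⌈−ln(1 − rB₀/P)/ln(1+r)⌉ = 27 payments (last €438.50); total interest = total paid − €8,660.00 = €3,218.50.
At €480.00/mo: 24 payments (last €458.09); total interest €2,838.09.
Payments saved = 27 − 24 = 3.

3 fewer payments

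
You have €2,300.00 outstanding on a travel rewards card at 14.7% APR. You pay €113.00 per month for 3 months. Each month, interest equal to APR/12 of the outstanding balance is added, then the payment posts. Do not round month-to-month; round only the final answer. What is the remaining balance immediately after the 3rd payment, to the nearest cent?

€2,042.39

Monthly rate r = 14.7%/12 = 1.225% = 0.01225.
Each month: B ← B·(1+r) − €113.00.
Month 1: interest €28.17; balance after payment €2,215.18.
Month 2: interest €27.14; balance after payment €2,129.31.
Month 3: interest €26.08; balance after payment €2,042.39.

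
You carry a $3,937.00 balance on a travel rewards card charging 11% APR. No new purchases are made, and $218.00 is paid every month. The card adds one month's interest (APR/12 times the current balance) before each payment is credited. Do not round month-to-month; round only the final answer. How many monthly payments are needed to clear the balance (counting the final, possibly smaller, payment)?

Monthly rate r = 11%/12 = 0.916667% = 0.00916667.
Recurrence: B ← B·(1+r) − $218.00.
Month 1: interest $36.09; balance after payment $3,755.09.
Month 2: interest $34.42; balance after payment $3,571.51.
Closed form: n = −ln(1 − rB₀/P)/ln(1+r) = −ln(0.83445)/ln(1.00917) ≈ 19.833, so the balance reaches zero during payment 20.

20 payments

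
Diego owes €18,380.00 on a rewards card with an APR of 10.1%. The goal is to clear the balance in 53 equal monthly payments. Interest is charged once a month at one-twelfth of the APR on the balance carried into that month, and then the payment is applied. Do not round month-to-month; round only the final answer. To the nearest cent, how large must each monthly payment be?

Monthly rate r = 10.1%/12 = 0.841667% = 0.00841667.
Level-payment amortization: P = B₀·r / (1 − (1+r)^(−n)) = 18380.00·0.00841667 / (1 − 1.00842^(−53)).
Denominator 1 − (1+r)^(−53) = 0.358673463.
P = 154.698 / 0.358673463 ≈ 431.31.

€431.31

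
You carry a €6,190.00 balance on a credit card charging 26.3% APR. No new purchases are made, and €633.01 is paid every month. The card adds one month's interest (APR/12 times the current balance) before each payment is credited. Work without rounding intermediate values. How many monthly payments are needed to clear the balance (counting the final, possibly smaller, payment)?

Monthly rate r = 26.3%/12 = 2.19167% = 0.0219167.
Recurrence: B ← B·(1+r) − €633.01.
Month 1: interest €135.66; balance after payment €5,692.65.
Month 2: interest €124.76; balance after payment €5,184.41.
Closed form: n = −ln(1 − rB₀/P)/ln(1+r) = −ln(0.78568)/ln(1.02192) ≈ 11.126, so the balance reaches zero during payment 12.

12 payments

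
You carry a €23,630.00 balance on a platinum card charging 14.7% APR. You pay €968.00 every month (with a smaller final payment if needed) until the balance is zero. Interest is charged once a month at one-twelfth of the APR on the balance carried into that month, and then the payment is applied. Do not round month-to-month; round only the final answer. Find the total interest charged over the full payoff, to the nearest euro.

Monthly rate r = 14.7%/12 = 1.225% = 0.01225.
Payoff takes n = ⌈−ln(1 − rB₀/P)/ln(1+r)⌉ = ⌈29.181⌉ = 30 payments; the last is €176.42.
Total paid = 29·€968.00 + €176.42 = €28,248.42.
Total interest = total paid − principal = €28,248.42 − €23,630.00 = €4,618.42.

€4,618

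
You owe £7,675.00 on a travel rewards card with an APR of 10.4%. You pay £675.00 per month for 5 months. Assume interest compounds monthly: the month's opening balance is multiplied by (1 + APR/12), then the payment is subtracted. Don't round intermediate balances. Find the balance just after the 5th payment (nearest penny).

£4,579.39

Monthly rate r = 10.4%/12 = 0.866667% = 0.00866667.
Each month: B ← B·(1+r) − £675.00.
Month 1: interest £66.52; balance after payment £7,066.52.
Month 2: interest £61.24; balance after payment £6,452.76.
Month 3: interest £55.92; balance after payment £5,833.68.
Month 4: interest £50.56; balance after payment £5,209.24.
Month 5: interest £45.15; balance after payment £4,579.39.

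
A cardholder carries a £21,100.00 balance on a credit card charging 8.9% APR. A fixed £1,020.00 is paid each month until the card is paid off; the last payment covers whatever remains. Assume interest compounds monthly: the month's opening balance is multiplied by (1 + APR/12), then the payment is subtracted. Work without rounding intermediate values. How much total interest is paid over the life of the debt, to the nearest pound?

Monthly rate r = 8.9%/12 = 0.741667% = 0.00741667.
Payoff takes n = ⌈−ln(1 − rB₀/P)/ln(1+r)⌉ = ⌈22.540⌉ = 23 payments; the last is £551.68.
Total paid = 22·£1,020.00 + £551.68 = £22,991.68.
Total interest = total paid − principal = £22,991.68 − £21,100.00 = £1,891.68.

£1,892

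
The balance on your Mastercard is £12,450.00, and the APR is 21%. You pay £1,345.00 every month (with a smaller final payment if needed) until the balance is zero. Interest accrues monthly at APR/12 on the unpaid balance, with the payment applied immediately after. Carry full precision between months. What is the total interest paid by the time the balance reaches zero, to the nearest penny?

£1,252.77

Monthly rate r = 21%/12 = 1.75% = 0.0175.
Payoff takes n = ⌈−ln(1 − rB₀/P)/ln(1+r)⌉ = ⌈10.187⌉ = 11 payments; the last is £252.77.
Total paid = 10·£1,345.00 + £252.77 = £13,702.77.
Total interest = total paid − principal = £13,702.77 − £12,450.00 = £1,252.77.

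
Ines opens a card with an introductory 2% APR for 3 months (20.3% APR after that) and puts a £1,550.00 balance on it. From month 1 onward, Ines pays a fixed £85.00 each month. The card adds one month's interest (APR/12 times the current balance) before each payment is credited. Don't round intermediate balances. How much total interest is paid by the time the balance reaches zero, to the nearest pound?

Promo months 1–3 at r₀ = 2%/12 = 0.00166667; months 4+ at r₁ = 20.3%/12 = 0.0169167.
After month 3: iterate B ← B·(1+r₀) − £85.00 for 3 months → £1,302.34.
Then at r₁ with £85.00/mo: n₂ = −ln(1 − r₁·B/P)/ln(1+r₁) ≈ 17.88 → 18 more payments.
Total paid = 20·£85.00 + £75.24 = £1,775.24; interest = £1,775.24 − £1,550.00 = £225.24.

£225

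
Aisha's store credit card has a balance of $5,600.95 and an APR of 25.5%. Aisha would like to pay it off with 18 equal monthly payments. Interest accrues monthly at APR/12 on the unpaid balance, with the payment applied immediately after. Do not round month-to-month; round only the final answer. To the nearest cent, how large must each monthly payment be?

$377.71

Monthly rate r = 25.5%/12 = 2.125% = 0.02125.
Level-payment amortization: P = B₀·r / (1 − (1+r)^(−n)) = 5600.95·0.02125 / (1 − 1.02125^(−18)).
Denominator 1 − (1+r)^(−18) = 0.315106967.
P = 119.02 / 0.315106967 ≈ 377.71.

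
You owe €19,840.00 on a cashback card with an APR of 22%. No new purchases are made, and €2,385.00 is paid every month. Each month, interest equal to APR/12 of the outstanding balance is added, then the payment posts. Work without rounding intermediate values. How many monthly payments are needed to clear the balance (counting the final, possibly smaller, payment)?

Monthly rate r = 22%/12 = 1.83333% = 0.0183333.
Recurrence: B ← B·(1+r) − €2,385.00.
Month 1: interest €363.73; balance after payment €17,818.73.
Month 2: interest €326.68; balance after payment €15,760.41.
Closed form: n = −ln(1 − rB₀/P)/ln(1+r) = −ln(0.84749)/ln(1.01833) ≈ 9.108, so the balance reaches zero during payment 10.

10 payments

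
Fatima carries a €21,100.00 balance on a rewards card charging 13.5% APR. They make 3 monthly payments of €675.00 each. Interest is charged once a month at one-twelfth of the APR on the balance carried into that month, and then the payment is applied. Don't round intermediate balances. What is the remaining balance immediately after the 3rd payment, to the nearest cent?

€19,772.30

Monthly rate r = 13.5%/12 = 1.125% = 0.01125.
Each month: B ← B·(1+r) − €675.00.
Month 1: interest €237.38; balance after payment €20,662.38.
Month 2: interest €232.45; balance after payment €20,219.83.
Month 3: interest €227.47; balance after payment €19,772.30.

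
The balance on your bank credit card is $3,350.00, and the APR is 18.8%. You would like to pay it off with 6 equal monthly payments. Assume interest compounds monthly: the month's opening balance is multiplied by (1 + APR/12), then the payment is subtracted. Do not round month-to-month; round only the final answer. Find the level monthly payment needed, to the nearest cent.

Monthly rate r = 18.8%/12 = 1.56667% = 0.0156667.
Level-payment amortization: P = B₀·r / (1 − (1+r)^(−n)) = 3350.00·0.0156667 / (1 − 1.01567^(−6)).
Denominator 1 − (1+r)^(−6) = 0.0890536438.
P = 52.4833 / 0.0890536438 ≈ 589.35.

$589.35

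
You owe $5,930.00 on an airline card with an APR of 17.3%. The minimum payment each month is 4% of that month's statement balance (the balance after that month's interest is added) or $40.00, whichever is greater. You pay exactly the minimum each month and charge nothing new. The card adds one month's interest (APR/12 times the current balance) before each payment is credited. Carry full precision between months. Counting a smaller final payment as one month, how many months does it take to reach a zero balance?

99 months

Monthly rate r = 17.3%/12 = 1.44167% = 0.0144167.
While 4% of the post-interest balance exceeds $40.00, each month B ← (B·(1+r))·(1 − 0.04), i.e. B shrinks by the factor (1+r)·0.96 = 0.97384.
This holds for months 1–68. Entering month 69 the balance is $977.71; 4% of the post-interest balance is now below $40.00, so the flat $40.00 minimum applies from here.
From month 69 a fixed $40.00 at rate r clears $977.71 in 31 more payments. Total: 68 + 31 = 99 months.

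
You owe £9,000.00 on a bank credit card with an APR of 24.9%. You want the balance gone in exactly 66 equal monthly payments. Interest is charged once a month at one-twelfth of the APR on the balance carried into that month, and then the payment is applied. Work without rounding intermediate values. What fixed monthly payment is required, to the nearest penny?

Monthly rate r = 24.9%/12 = 2.075% = 0.02075.
Level-payment amortization: P = B₀·r / (1 − (1+r)^(−n)) = 9000.00·0.02075 / (1 − 1.02075^(−66)).
Denominator 1 − (1+r)^(−66) = 0.742177775.
P = 186.75 / 0.742177775 ≈ 251.62.

£251.62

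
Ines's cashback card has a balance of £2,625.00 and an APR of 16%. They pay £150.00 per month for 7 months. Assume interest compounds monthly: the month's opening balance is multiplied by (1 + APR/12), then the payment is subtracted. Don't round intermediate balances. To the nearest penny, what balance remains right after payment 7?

£1,787.07

Monthly rate r = 16%/12 = 1.33333% = 0.0133333.
Each month: B ← B·(1+r) − £150.00.
Month 1: interest £35.00; balance after payment £2,510.00.
Month 2: interest £33.47; balance after payment £2,393.47.
Month 3: interest £31.91; balance after payment £2,275.38.
Month 4: interest £30.34; balance after payment £2,155.72.
Month 5: interest £28.74; balance after payment £2,034.46.
Month 6: interest £27.13; balance after payment £1,911.59.
Month 7: interest £25.49; balance after payment £1,787.07.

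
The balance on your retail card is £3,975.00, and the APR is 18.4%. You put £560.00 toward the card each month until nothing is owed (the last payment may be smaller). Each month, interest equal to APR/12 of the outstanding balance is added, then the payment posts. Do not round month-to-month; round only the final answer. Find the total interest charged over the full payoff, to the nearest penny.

£266.64

Monthly rate r = 18.4%/12 = 1.53333% = 0.0153333.
Payoff takes n = ⌈−ln(1 − rB₀/P)/ln(1+r)⌉ = ⌈7.573⌉ = 8 payments; the last is £321.64.
Total paid = 7·£560.00 + £321.64 = £4,241.64.
Total interest = total paid − principal = £4,241.64 − £3,975.00 = £266.64.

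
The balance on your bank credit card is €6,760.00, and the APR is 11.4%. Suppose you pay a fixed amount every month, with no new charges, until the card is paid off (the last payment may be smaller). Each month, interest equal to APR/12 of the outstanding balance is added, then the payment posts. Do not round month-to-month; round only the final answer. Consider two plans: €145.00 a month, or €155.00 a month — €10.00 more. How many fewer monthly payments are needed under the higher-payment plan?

Monthly rate r = 11.4%/12 = 0.95% = 0.0095.
At €145.00/mo: n = ⌈−ln(1 − rB₀/P)/ln(1+r)⌉ = 62 payments (last €126.44); total interest = total paid − €6,760.00 = €2,211.44.
At €155.00/mo: 57 payments (last €90.30); total interest €2,010.30.
Payments saved = 62 − 57 = 5.

5 fewer payments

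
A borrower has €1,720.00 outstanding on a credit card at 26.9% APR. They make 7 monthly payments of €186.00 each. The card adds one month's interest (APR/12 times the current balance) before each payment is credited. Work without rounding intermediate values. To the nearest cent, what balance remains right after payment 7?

Monthly rate r = 26.9%/12 = 2.24167% = 0.0224167.
Each month: B ← B·(1+r) − €186.00.
Month 1: interest €38.56; balance after payment €1,572.56.
Month 2: interest €35.25; balance after payment €1,421.81.
Month 3: interest €31.87; balance after payment €1,267.68.
Month 4: interest €28.42; balance after payment €1,110.10.
Month 5: interest €24.88; balance after payment €948.98.
Month 6: interest €21.27; balance after payment €784.26.
Month 7: interest €17.58; balance after payment €615.84.

€615.84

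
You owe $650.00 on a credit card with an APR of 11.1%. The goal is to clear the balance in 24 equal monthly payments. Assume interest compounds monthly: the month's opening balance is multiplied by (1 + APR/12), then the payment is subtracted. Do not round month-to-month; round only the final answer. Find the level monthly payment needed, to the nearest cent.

Monthly rate r = 11.1%/12 = 0.925% = 0.00925.
Level-payment amortization: P = B₀·r / (1 − (1+r)^(−n)) = 650.00·0.00925 / (1 − 1.00925^(−24)).
Denominator 1 − (1+r)^(−24) = 0.198266915.
P = 6.0125 / 0.198266915 ≈ 30.33.

$30.33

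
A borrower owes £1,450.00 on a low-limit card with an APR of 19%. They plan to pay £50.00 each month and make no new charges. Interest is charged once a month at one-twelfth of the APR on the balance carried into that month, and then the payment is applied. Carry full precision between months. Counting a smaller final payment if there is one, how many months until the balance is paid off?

40 payments

Monthly rate r = 19%/12 = 1.58333% = 0.0158333.
Recurrence: B ← B·(1+r) − £50.00.
Month 1: interest £22.96; balance after payment £1,422.96.
Month 2: interest £22.53; balance after payment £1,395.49.
Closed form: n = −ln(1 − rB₀/P)/ln(1+r) = −ln(0.54083)/ln(1.01583) ≈ 39.126, so the balance reaches zero during payment 40.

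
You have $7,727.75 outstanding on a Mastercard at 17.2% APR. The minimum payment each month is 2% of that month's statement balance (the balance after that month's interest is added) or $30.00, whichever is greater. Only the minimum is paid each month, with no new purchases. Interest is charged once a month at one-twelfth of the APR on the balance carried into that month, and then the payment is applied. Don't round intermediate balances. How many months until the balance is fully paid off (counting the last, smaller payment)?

Monthly rate r = 17.2%/12 = 1.43333% = 0.0143333.
While 2% of the post-interest balance exceeds $30.00, each month B ← (B·(1+r))·(1 − 0.02), i.e. B shrinks by the factor (1+r)·0.98 = 0.99405.
This holds for months 1–277. Entering month 278 the balance is $1,478.19; 2% of the post-interest balance is now below $30.00, so the flat $30.00 minimum applies from here.
From month 278 a fixed $30.00 at rate r clears $1,478.19 in 87 more payments. Total: 277 + 87 = 364 months.

364 months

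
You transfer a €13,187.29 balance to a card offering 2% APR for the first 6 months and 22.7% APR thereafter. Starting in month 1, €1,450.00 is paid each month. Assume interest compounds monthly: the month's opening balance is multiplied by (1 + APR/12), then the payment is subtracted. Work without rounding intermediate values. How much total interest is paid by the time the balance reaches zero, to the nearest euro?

Promo months 1–6 at r₀ = 2%/12 = 0.00166667; months 7+ at r₁ = 22.7%/12 = 0.0189167.
After month 6: iterate B ← B·(1+r₀) − €1,450.00 for 6 months → €4,583.38.
Then at r₁ with €1,450.00/mo: n₂ = −ln(1 − r₁·B/P)/ln(1+r₁) ≈ 3.29 → 4 more payments.
Total paid = 9·€1,450.00 + €423.50 = €13,473.50; interest = €13,473.50 − €13,187.29 = €286.21.

€286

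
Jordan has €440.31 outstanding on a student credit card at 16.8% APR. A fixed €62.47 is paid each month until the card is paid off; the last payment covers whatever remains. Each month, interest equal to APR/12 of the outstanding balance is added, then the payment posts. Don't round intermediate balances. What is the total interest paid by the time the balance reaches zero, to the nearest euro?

€27

Monthly rate r = 16.8%/12 = 1.4% = 0.014.
Payoff takes n = ⌈−ln(1 − rB₀/P)/ln(1+r)⌉ = ⌈7.473⌉ = 8 payments; the last is €29.63.
Total paid = 7·€62.47 + €29.63 = €466.92.
Total interest = total paid − principal = €466.92 − €440.31 = €26.61.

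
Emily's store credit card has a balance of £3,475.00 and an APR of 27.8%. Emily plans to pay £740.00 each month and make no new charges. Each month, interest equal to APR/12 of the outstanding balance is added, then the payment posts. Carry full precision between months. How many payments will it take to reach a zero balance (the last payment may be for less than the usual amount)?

6 months

Monthly rate r = 27.8%/12 = 2.31667% = 0.0231667.
Recurrence: B ← B·(1+r) − £740.00.
Month 1: interest £80.50; balance after payment £2,815.50.
Month 2: interest £65.23; balance after payment £2,140.73.
Month 3: interest £49.59; balance after payment £1,450.32.
Month 4: interest £33.60; balance after payment £743.92.
Month 5: interest £17.23; balance after payment £21.16.
Month 6: interest £0.49; balance after payment £0.00.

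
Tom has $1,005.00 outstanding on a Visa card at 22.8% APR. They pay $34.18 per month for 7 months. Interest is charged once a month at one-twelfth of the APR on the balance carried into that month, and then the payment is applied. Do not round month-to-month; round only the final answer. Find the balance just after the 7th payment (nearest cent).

$893.19

Monthly rate r = 22.8%/12 = 1.9% = 0.019.
Each month: B ← B·(1+r) − $34.18.
Month 1: interest $19.09; balance after payment $989.92.
Month 2: interest $18.81; balance after payment $974.54.
Month 3: interest $18.52; balance after payment $958.88.
Month 4: interest $18.22; balance after payment $942.92.
Month 5: interest $17.92; balance after payment $926.65.
Month 6: interest $17.61; balance after payment $910.08.
Month 7: interest $17.29; balance after payment $893.19.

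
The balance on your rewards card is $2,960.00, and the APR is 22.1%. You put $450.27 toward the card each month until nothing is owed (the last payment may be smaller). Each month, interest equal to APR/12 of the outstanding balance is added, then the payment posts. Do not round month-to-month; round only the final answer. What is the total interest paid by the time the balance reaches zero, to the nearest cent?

Monthly rate r = 22.1%/12 = 1.84167% = 0.0184167.
Payoff takes n = ⌈−ln(1 − rB₀/P)/ln(1+r)⌉ = ⌈7.071⌉ = 8 payments; the last is $32.45.
Total paid = 7·$450.27 + $32.45 = $3,184.34.
Total interest = total paid − principal = $3,184.34 − $2,960.00 = $224.34.

$224.34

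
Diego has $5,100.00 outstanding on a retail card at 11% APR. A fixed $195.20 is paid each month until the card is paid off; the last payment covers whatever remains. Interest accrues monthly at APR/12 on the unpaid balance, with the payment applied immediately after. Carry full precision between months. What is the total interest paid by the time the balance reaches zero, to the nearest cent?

$756.63

Monthly rate r = 11%/12 = 0.916667% = 0.00916667.
Payoff takes n = ⌈−ln(1 − rB₀/P)/ln(1+r)⌉ = ⌈30.003⌉ = 31 payments; the last is $0.63.
Total paid = 30·$195.20 + $0.63 = $5,856.63.
Total interest = total paid − principal = $5,856.63 − $5,100.00 = $756.63.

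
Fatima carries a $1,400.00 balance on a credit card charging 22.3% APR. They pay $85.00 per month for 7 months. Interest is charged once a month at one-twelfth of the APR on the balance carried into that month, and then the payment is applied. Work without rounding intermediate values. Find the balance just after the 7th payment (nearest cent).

Monthly rate r = 22.3%/12 = 1.85833% = 0.0185833.
Each month: B ← B·(1+r) − $85.00.
Month 1: interest $26.02; balance after payment $1,341.02.
Month 2: interest $24.92; balance after payment $1,280.94.
Month 3: interest $23.80; balance after payment $1,219.74.
Month 4: interest $22.67; balance after payment $1,157.41.
Month 5: interest $21.51; balance after payment $1,093.92.
Month 6: interest $20.33; balance after payment $1,029.25.
Month 7: interest $19.13; balance after payment $963.37.

$963.37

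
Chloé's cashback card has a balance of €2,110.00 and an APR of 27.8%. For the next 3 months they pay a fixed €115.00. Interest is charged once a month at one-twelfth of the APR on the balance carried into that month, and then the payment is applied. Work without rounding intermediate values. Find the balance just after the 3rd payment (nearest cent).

€1,907.01

Monthly rate r = 27.8%/12 = 2.31667% = 0.0231667.
Each month: B ← B·(1+r) − €115.00.
Month 1: interest €48.88; balance after payment €2,043.88.
Month 2: interest €47.35; balance after payment €1,976.23.
Month 3: interest €45.78; balance after payment €1,907.01.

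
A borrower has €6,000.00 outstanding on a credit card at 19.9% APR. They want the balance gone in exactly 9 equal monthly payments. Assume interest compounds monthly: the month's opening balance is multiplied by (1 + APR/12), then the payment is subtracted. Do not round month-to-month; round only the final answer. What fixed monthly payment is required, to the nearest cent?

Monthly rate r = 19.9%/12 = 1.65833% = 0.0165833.
Level-payment amortization: P = B₀·r / (1 − (1+r)^(−n)) = 6000.00·0.0165833 / (1 − 1.01658^(−9)).
Denominator 1 − (1+r)^(−9) = 0.137591293.
P = 99.5 / 0.137591293 ≈ 723.16.

€723.16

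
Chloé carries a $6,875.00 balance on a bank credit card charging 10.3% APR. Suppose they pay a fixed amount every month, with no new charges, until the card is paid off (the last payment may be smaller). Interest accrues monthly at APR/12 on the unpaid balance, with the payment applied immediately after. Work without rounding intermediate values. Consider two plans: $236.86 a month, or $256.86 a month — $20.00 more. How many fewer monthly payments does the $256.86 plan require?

Monthly rate r = 10.3%/12 = 0.858333% = 0.00858333.
At $236.86/mo: n = ⌈−ln(1 − rB₀/P)/ln(1+r)⌉ = 34 payments (last $124.68); total interest = total paid − $6,875.00 = $1,066.06.
At $256.86/mo: 31 payments (last $139.21); total interest $970.01.
Payments saved = 34 − 31 = 3.

3 fewer payments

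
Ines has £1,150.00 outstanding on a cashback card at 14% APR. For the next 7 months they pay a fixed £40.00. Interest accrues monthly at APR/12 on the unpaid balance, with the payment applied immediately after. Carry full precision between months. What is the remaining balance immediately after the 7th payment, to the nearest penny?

Monthly rate r = 14%/12 = 1.16667% = 0.0116667.
Each month: B ← B·(1+r) − £40.00.
Month 1: interest £13.42; balance after payment £1,123.42.
Month 2: interest £13.11; balance after payment £1,096.52.
Month 3: interest £12.79; balance after payment £1,069.32.
Month 4: interest £12.48; balance after payment £1,041.79.
Month 5: interest £12.15; balance after payment £1,013.95.
Month 6: interest £11.83; balance after payment £985.77.
Month 7: interest £11.50; balance after payment £957.28.

£957.28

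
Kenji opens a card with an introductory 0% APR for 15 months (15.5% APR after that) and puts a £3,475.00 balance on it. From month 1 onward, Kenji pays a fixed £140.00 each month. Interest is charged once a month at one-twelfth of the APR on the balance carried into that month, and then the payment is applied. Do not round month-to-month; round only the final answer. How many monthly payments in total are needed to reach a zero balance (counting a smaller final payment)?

26 months

Promo months 1–15 at r₀ = 0%/12 = 0; months 16+ at r₁ = 15.5%/12 = 0.0129167.
After month 15 (no interest yet): B = £3,475.00 − 15·£140.00 = £1,375.00.
Then at r₁ with £140.00/mo: n₂ = −ln(1 − r₁·B/P)/ln(1+r₁) ≈ 10.57 → 11 more payments.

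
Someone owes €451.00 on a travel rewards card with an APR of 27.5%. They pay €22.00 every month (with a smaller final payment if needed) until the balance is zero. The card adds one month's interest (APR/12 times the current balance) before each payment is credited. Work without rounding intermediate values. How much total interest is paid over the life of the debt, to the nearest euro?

€165

Monthly rate r = 27.5%/12 = 2.29167% = 0.0229167.
Payoff takes n = ⌈−ln(1 − rB₀/P)/ln(1+r)⌉ = ⌈28.003⌉ = 29 payments; the last is €0.06.
Total paid = 28·€22.00 + €0.06 = €616.06.
Total interest = total paid − principal = €616.06 − €451.00 = €165.06.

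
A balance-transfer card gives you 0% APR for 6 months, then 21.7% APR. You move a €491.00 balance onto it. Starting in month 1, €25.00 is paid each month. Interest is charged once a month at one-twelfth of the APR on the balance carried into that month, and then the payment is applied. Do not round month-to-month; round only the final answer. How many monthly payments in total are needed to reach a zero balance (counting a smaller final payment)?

22 payments

Promo months 1–6 at r₀ = 0%/12 = 0; months 7+ at r₁ = 21.7%/12 = 0.0180833.
After month 6 (no interest yet): B = €491.00 − 6·€25.00 = €341.00.
Then at r₁ with €25.00/mo: n₂ = −ln(1 − r₁·B/P)/ln(1+r₁) ≈ 15.80 → 16 more payments.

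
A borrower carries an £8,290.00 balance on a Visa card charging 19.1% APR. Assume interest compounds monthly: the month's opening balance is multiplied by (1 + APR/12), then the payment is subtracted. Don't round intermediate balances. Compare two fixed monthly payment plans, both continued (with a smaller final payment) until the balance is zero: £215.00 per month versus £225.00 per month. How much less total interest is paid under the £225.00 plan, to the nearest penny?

£369.99

Monthly rate r = 19.1%/12 = 1.59167% = 0.0159167.
At £215.00/mo: n = ⌈−ln(1 − rB₀/P)/ln(1+r)⌉ = 61 payments (last £50.76); total interest = total paid − £8,290.00 = £4,660.76.
At £225.00/mo: 56 payments (last £205.77); total interest £4,290.77.
Interest saved = £4,660.76 − £4,290.77 = £369.99.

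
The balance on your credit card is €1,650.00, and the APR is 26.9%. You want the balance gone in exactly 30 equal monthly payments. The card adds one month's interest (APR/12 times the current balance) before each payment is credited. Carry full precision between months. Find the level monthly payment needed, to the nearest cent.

€76.14

Monthly rate r = 26.9%/12 = 2.24167% = 0.0224167.
Level-payment amortization: P = B₀·r / (1 − (1+r)^(−n)) = 1650.00·0.0224167 / (1 − 1.02242^(−30)).
Denominator 1 − (1+r)^(−30) = 0.485764106.
P = 36.9875 / 0.485764106 ≈ 76.14.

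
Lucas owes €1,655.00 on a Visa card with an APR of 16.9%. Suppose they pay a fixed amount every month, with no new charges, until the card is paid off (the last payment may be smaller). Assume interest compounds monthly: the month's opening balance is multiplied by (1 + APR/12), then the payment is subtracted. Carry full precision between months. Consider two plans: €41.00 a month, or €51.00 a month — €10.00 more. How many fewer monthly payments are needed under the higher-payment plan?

17 fewer payments

Monthly rate r = 16.9%/12 = 1.40833% = 0.0140833.
At €41.00/mo: n = ⌈−ln(1 − rB₀/P)/ln(1+r)⌉ = 61 payments (last €3.98); total interest = total paid − €1,655.00 = €808.98.
At €51.00/mo: 44 payments (last €34.07); total interest €572.07.
Payments saved = 61 − 44 = 17.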